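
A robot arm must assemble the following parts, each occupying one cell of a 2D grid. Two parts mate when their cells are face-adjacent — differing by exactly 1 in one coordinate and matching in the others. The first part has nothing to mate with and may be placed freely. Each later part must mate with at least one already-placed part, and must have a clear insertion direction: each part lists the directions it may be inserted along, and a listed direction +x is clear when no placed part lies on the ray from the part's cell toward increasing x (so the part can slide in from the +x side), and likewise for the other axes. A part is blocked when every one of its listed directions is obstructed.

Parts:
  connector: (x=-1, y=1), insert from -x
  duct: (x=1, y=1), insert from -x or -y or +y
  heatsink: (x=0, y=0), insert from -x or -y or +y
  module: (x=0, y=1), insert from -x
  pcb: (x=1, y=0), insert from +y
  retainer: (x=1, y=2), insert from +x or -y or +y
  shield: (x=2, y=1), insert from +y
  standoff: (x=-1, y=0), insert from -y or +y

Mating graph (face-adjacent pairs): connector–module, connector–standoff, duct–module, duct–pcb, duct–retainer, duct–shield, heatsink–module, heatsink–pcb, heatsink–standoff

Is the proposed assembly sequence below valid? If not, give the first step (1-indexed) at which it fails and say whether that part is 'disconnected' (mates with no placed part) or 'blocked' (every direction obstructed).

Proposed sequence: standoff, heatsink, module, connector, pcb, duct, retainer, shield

1. standoff@(-1, 0) [-y clear] — {standoff}
2. heatsink@(0, 0) [-y clear] — {heatsink, standoff}
3. module@(0, 1) [-x clear] — {heatsink, module, standoff}
4. connector@(-1, 1) [-x clear] — {connector, heatsink, module, standoff}
5. pcb@(1, 0) [+y clear] — {connector, heatsink, module, pcb, standoff}
6. duct@(1, 1) [+y clear] — {connector, duct, heatsink, module, pcb, standoff}
7. retainer@(1, 2) [+x clear] — {connector, duct, heatsink, module, pcb, retainer, standoff}
8. shield@(2, 1) [+y clear] — {connector, duct, heatsink, module, pcb, retainer, shield, standoff}

Valid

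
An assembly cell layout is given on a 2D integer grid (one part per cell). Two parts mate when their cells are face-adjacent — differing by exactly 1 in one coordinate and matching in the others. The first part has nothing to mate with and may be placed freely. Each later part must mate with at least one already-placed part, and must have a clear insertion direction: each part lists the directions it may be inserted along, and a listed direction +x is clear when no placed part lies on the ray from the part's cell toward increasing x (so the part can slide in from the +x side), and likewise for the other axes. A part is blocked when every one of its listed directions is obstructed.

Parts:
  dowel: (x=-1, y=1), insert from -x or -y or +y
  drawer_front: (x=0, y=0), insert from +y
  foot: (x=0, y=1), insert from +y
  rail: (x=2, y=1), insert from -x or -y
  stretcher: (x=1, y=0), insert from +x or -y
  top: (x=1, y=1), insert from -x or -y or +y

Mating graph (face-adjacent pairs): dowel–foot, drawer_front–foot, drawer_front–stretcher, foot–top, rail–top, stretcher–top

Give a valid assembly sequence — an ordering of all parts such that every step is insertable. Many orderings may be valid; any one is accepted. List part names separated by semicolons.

1. drawer_front@(0, 0) [+y clear] — {drawer_front}
2. stretcher@(1, 0) [+x clear] — {drawer_front, stretcher}
3. top@(1, 1) [-x clear] — {drawer_front, stretcher, top}
4. rail@(2, 1) [-y clear] — {drawer_front, rail, stretcher, top}
5. foot@(0, 1) [+y clear] — {drawer_front, foot, rail, stretcher, top}
6. dowel@(-1, 1) [-x clear] — {dowel, drawer_front, foot, rail, stretcher, top}

drawer_front; stretcher; top; rail; foot; dowel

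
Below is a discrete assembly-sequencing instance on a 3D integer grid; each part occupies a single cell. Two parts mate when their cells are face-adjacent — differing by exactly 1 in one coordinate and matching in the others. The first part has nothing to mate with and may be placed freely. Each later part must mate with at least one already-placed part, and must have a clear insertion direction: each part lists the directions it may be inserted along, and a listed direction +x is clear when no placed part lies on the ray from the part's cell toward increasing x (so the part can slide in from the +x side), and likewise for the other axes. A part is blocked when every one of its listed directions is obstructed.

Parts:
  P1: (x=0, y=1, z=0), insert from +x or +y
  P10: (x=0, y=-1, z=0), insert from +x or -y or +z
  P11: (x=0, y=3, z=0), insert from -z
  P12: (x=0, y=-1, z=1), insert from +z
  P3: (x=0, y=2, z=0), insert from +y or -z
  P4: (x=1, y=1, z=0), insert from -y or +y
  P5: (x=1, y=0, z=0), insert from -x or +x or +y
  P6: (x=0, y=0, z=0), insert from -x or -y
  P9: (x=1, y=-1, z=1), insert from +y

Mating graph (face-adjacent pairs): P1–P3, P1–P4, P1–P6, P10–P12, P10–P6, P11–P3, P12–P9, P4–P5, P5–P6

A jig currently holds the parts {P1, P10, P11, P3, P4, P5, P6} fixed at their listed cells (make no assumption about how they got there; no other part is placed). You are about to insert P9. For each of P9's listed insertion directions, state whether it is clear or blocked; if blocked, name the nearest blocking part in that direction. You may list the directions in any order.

+y: ray from P9(1, -1, 1) has no placed part ⇒ clear

+y: clear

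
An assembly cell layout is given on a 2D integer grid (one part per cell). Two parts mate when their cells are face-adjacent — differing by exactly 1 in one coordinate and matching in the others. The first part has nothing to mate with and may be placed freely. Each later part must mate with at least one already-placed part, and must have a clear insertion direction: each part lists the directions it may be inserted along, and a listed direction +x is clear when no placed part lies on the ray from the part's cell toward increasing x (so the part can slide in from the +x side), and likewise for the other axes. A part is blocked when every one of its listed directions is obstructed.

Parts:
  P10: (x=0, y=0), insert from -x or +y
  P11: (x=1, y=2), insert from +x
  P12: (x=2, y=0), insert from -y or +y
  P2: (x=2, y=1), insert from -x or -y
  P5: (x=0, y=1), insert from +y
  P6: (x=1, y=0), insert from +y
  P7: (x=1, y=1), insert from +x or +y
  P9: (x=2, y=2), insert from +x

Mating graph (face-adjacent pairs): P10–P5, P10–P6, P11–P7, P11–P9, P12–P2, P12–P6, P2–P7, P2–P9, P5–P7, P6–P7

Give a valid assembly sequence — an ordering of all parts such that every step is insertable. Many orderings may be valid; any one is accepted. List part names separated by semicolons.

P10; P5; P6; P7; P11; P2; P12; P9

1. P10@(0, 0) [-x clear] — {P10}
2. P5@(0, 1) [+y clear] — {P10, P5}
3. P6@(1, 0) [+y clear] — {P10, P5, P6}
4. P7@(1, 1) [+x clear] — {P10, P5, P6, P7}
5. P11@(1, 2) [+x clear] — {P10, P11, P5, P6, P7}
6. P2@(2, 1) [-y clear] — {P10, P11, P2, P5, P6, P7}
7. P12@(2, 0) [-y clear] — {P10, P11, P12, P2, P5, P6, P7}
8. P9@(2, 2) [+x clear] — {P10, P11, P12, P2, P5, P6, P7, P9}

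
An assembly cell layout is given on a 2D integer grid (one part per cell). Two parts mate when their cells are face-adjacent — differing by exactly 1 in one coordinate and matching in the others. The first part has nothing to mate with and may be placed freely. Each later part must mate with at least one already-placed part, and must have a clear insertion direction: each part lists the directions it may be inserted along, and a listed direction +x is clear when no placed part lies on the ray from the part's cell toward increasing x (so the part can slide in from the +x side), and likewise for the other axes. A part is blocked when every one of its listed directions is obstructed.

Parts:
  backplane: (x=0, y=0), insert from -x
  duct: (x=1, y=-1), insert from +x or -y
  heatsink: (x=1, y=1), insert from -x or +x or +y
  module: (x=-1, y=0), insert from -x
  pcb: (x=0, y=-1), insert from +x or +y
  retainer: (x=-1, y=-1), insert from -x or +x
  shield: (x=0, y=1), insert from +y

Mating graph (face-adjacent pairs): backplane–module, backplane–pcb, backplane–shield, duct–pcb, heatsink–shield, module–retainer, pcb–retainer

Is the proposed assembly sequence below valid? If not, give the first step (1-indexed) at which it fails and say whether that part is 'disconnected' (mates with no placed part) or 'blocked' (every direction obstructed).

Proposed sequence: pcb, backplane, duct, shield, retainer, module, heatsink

1. pcb@(0, -1) [+x clear] — {pcb}
2. backplane@(0, 0) [-x clear] — {backplane, pcb}
3. duct@(1, -1) [+x clear] — {backplane, duct, pcb}
4. shield@(0, 1) [+y clear] — {backplane, duct, pcb, shield}
5. retainer@(-1, -1) [-x clear] — {backplane, duct, pcb, retainer, shield}
6. module@(-1, 0) [-x clear] — {backplane, duct, module, pcb, retainer, shield}
7. heatsink@(1, 1) [+x clear] — {backplane, duct, heatsink, module, pcb, retainer, shield}

Valid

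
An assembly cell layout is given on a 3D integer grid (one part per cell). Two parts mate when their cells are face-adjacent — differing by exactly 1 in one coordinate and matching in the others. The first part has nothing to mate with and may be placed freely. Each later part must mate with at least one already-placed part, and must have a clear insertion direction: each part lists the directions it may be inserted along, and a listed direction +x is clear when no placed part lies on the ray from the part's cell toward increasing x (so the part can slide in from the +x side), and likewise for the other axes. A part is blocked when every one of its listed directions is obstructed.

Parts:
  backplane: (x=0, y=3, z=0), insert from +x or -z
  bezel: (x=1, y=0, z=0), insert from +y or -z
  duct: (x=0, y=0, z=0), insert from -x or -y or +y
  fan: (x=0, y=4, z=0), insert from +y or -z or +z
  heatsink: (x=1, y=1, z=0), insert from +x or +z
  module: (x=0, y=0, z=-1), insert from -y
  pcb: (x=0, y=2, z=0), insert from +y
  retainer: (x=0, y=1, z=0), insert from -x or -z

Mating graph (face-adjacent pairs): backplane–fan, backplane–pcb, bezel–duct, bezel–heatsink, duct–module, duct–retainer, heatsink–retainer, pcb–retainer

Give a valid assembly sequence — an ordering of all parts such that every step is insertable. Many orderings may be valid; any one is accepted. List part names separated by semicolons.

duct; bezel; module; retainer; pcb; backplane; fan; heatsink

1. duct@(0, 0, 0) [-x clear] — {duct}
2. bezel@(1, 0, 0) [+y clear] — {bezel, duct}
3. module@(0, 0, -1) [-y clear] — {bezel, duct, module}
4. retainer@(0, 1, 0) [-x clear] — {bezel, duct, module, retainer}
5. pcb@(0, 2, 0) [+y clear] — {bezel, duct, module, pcb, retainer}
6. backplane@(0, 3, 0) [+x clear] — {backplane, bezel, duct, module, pcb, retainer}
7. fan@(0, 4, 0) [+y clear] — {backplane, bezel, duct, fan, module, pcb, retainer}
8. heatsink@(1, 1, 0) [+x clear] — {backplane, bezel, duct, fan, heatsink, module, pcb, retainer}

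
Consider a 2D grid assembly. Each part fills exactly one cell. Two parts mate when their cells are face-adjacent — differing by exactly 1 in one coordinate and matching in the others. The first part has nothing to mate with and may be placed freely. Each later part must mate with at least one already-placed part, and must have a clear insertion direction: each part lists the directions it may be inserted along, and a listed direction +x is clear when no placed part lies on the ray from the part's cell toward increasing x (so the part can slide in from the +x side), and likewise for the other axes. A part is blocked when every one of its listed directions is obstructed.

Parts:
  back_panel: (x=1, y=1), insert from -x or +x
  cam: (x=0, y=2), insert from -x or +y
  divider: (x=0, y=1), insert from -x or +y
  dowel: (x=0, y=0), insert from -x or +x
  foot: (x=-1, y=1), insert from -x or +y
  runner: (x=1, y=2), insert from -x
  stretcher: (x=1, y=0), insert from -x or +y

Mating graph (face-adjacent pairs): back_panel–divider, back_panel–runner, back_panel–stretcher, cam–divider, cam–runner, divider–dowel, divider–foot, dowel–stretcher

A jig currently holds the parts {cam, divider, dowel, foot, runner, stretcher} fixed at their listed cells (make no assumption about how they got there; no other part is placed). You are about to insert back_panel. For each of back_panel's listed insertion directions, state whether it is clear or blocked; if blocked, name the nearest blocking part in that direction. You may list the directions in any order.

-x: nearest on ray is divider@(0, 1) ⇒ blocked
+x: ray from back_panel(1, 1) has no placed part ⇒ clear

+x: clear; -x: blocked by divider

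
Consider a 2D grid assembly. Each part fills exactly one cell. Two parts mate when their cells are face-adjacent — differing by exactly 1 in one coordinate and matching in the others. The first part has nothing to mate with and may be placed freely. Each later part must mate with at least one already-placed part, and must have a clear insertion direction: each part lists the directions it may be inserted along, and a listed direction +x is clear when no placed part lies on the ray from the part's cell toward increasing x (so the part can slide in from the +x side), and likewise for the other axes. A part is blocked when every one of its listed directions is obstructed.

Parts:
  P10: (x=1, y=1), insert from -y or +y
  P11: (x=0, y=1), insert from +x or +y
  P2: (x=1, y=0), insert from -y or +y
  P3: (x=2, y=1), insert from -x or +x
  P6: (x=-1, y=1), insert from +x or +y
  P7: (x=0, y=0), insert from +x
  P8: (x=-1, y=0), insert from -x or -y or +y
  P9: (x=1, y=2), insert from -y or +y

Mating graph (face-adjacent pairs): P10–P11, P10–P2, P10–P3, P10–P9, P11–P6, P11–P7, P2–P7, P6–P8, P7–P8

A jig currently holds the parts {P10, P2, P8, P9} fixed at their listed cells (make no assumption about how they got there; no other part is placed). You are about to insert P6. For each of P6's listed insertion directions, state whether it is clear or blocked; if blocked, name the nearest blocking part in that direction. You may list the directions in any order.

+x: nearest on ray is P10@(1, 1) ⇒ blocked
+y: ray from P6(-1, 1) has no placed part ⇒ clear

+x: blocked by P10; +y: clear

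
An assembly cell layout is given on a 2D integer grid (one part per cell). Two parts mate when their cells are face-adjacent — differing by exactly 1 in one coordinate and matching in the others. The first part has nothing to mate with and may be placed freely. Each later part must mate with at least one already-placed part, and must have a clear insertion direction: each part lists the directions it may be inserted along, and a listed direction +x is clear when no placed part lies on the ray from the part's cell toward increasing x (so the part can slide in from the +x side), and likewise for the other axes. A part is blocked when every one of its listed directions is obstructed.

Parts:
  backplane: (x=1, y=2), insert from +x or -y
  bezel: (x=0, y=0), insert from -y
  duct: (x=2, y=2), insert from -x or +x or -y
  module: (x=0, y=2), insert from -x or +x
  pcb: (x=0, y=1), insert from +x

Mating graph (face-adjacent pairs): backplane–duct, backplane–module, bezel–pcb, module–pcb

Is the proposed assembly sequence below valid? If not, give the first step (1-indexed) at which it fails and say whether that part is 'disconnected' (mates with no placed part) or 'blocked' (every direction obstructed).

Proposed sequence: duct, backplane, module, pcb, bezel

Valid

1. duct@(2, 2) [-x clear] — {duct}
2. backplane@(1, 2) [-y clear] — {backplane, duct}
3. module@(0, 2) [-x clear] — {backplane, duct, module}
4. pcb@(0, 1) [+x clear] — {backplane, duct, module, pcb}
5. bezel@(0, 0) [-y clear] — {backplane, bezel, duct, module, pcb}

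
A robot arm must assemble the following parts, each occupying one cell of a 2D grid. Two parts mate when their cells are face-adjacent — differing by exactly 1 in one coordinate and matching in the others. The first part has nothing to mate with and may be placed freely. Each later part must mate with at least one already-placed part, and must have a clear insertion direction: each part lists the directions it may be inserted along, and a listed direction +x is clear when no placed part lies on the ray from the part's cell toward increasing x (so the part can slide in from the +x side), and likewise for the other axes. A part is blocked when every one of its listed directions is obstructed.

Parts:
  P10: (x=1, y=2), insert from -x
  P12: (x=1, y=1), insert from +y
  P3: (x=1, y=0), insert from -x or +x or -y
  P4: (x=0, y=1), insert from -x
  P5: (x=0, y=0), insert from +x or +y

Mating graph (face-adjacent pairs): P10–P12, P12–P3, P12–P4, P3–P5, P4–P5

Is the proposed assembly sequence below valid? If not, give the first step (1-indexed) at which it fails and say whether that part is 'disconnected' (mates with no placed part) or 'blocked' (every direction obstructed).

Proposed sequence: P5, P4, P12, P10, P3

Valid

1. P5@(0, 0) [+x clear] — {P5}
2. P4@(0, 1) [-x clear] — {P4, P5}
3. P12@(1, 1) [+y clear] — {P12, P4, P5}
4. P10@(1, 2) [-x clear] — {P10, P12, P4, P5}
5. P3@(1, 0) [+x clear] — {P10, P12, P3, P4, P5}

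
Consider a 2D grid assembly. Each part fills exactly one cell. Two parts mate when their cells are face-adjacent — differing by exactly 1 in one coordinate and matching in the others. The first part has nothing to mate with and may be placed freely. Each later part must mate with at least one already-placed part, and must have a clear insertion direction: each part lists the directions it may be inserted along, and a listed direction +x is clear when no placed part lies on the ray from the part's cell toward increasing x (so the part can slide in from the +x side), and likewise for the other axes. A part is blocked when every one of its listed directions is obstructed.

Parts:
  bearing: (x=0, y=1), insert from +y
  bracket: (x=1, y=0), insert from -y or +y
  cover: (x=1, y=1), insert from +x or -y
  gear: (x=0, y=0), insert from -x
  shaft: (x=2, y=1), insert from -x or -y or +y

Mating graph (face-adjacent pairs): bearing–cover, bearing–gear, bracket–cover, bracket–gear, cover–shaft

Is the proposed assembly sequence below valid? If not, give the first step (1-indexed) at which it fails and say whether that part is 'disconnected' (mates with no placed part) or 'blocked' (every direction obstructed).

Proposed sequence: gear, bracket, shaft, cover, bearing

1. gear@(0, 0) [-x clear] — {gear}
2. bracket@(1, 0) [-y clear] — {bracket, gear}
3. shaft@(2, 1) — no placed neighbour ⇒ disconnected

Invalid at step 3 (disconnected)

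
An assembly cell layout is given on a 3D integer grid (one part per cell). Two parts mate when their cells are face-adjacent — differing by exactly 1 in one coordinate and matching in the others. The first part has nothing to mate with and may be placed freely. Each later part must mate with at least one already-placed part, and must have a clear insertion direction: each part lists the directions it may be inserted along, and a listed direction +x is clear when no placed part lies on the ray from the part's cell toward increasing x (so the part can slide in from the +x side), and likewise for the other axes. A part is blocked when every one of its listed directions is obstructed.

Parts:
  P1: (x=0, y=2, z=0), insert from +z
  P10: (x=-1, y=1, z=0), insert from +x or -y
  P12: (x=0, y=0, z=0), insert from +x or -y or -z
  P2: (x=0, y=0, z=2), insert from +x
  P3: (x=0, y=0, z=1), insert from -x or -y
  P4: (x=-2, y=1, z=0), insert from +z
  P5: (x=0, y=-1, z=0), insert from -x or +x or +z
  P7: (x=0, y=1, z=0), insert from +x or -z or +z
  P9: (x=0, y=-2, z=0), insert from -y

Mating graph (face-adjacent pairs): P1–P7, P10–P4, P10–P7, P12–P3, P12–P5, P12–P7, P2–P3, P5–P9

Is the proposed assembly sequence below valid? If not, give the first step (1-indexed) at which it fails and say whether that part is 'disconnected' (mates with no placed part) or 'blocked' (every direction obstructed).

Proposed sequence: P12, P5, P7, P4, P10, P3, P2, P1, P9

Invalid at step 4 (disconnected)

1. P12@(0, 0, 0) [+x clear] — {P12}
2. P5@(0, -1, 0) [-x clear] — {P12, P5}
3. P7@(0, 1, 0) [+x clear] — {P12, P5, P7}
4. P4@(-2, 1, 0) — no placed neighbour ⇒ disconnected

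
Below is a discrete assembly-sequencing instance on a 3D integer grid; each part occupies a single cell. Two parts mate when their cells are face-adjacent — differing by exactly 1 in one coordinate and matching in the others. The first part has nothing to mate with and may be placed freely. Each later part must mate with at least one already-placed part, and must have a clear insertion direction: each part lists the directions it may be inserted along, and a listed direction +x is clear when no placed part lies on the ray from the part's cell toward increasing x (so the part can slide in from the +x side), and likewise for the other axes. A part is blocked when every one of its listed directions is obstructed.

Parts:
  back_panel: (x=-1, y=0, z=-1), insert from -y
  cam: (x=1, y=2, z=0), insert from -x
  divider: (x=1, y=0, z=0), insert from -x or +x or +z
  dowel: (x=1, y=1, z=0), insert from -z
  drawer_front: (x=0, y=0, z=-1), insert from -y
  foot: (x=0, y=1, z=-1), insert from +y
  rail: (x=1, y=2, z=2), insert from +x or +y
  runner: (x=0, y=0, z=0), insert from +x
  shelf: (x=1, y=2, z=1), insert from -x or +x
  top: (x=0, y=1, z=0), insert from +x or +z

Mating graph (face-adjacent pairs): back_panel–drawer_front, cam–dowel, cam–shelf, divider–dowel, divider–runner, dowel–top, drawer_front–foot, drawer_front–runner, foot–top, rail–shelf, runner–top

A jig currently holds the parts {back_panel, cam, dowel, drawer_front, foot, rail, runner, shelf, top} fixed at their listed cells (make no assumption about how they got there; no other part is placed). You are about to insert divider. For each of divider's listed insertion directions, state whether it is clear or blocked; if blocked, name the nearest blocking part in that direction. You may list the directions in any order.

+x: clear; +z: clear; -x: blocked by runner

-x: nearest on ray is runner@(0, 0, 0) ⇒ blocked
+x: ray from divider(1, 0, 0) has no placed part ⇒ clear
+z: ray from divider(1, 0, 0) has no placed part ⇒ clear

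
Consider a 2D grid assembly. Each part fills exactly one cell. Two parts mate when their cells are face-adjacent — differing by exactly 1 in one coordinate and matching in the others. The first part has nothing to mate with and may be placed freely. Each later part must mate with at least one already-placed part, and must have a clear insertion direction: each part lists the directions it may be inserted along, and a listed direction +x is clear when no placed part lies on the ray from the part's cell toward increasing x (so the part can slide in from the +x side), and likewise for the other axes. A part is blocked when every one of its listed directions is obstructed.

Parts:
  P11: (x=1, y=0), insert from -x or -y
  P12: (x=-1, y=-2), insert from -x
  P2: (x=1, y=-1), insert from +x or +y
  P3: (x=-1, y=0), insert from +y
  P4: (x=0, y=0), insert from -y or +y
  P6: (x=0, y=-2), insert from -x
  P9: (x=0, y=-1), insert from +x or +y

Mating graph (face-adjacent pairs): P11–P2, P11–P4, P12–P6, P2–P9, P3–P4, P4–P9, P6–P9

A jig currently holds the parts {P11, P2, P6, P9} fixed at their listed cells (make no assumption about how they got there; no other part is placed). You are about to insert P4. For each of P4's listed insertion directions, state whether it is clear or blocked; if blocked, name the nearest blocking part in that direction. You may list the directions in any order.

-y: nearest on ray is P9@(0, -1) ⇒ blocked
+y: ray from P4(0, 0) has no placed part ⇒ clear

+y: clear; -y: blocked by P9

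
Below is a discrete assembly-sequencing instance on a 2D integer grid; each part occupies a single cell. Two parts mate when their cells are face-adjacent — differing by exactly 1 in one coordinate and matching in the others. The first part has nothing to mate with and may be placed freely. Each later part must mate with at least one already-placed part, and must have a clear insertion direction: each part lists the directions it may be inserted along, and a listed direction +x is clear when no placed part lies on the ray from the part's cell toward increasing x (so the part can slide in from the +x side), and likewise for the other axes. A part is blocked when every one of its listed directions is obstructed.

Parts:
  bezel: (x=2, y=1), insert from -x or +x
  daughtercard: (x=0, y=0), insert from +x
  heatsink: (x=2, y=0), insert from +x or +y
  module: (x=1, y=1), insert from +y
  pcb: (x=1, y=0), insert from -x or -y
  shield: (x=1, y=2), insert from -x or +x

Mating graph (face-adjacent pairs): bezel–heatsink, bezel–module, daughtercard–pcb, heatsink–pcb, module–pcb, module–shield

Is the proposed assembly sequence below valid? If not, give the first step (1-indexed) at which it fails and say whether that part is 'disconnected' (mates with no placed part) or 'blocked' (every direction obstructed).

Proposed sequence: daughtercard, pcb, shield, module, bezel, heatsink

Invalid at step 3 (disconnected)

1. daughtercard@(0, 0) [+x clear] — {daughtercard}
2. pcb@(1, 0) [-y clear] — {daughtercard, pcb}
3. shield@(1, 2) — no placed neighbour ⇒ disconnected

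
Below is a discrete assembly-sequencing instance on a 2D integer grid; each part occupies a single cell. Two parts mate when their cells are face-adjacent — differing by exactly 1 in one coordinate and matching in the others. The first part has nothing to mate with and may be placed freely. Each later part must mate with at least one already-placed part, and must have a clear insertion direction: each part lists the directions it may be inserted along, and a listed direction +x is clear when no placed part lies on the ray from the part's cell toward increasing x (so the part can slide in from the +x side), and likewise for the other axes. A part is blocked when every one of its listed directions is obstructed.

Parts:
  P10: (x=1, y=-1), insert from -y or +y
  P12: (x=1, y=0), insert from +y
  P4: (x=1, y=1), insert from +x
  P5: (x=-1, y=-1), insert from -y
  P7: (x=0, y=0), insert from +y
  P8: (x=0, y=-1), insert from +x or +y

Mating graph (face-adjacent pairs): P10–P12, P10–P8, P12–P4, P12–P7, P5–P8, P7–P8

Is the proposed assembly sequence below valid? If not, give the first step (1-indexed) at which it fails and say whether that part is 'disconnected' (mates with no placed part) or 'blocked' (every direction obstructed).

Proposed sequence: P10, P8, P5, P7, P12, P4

1. P10@(1, -1) [-y clear] — {P10}
2. P8@(0, -1) [+y clear] — {P10, P8}
3. P5@(-1, -1) [-y clear] — {P10, P5, P8}
4. P7@(0, 0) [+y clear] — {P10, P5, P7, P8}
5. P12@(1, 0) [+y clear] — {P10, P12, P5, P7, P8}
6. P4@(1, 1) [+x clear] — {P10, P12, P4, P5, P7, P8}

Valid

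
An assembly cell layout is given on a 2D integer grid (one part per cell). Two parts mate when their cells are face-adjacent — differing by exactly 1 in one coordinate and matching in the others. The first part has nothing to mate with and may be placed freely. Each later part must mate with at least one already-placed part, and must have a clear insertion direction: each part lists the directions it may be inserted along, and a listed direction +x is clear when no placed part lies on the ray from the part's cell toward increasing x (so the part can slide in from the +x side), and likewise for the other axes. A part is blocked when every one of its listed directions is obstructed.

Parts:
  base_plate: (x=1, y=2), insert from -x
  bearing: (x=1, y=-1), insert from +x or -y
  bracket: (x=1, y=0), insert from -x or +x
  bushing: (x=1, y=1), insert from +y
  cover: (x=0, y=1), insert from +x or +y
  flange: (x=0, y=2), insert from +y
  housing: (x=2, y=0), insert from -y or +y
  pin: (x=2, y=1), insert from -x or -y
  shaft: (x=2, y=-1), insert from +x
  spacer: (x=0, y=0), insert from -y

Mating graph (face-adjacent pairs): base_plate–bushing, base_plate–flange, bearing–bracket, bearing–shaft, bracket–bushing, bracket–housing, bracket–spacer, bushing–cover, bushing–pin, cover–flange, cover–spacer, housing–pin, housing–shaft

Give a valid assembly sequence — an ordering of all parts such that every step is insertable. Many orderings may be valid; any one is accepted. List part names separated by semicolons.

housing; pin; bushing; cover; base_plate; flange; shaft; bearing; bracket; spacer

1. housing@(2, 0) [-y clear] — {housing}
2. pin@(2, 1) [-x clear] — {housing, pin}
3. bushing@(1, 1) [+y clear] — {bushing, housing, pin}
4. cover@(0, 1) [+y clear] — {bushing, cover, housing, pin}
5. base_plate@(1, 2) [-x clear] — {base_plate, bushing, cover, housing, pin}
6. flange@(0, 2) [+y clear] — {base_plate, bushing, cover, flange, housing, pin}
7. shaft@(2, -1) [+x clear] — {base_plate, bushing, cover, flange, housing, pin, shaft}
8. bearing@(1, -1) [-y clear] — {base_plate, bearing, bushing, cover, flange, housing, pin, shaft}
9. bracket@(1, 0) [-x clear] — {base_plate, bearing, bracket, bushing, cover, flange, housing, pin, shaft}
10. spacer@(0, 0) [-y clear] — {base_plate, bearing, bracket, bushing, cover, flange, housing, pin, shaft, spacer}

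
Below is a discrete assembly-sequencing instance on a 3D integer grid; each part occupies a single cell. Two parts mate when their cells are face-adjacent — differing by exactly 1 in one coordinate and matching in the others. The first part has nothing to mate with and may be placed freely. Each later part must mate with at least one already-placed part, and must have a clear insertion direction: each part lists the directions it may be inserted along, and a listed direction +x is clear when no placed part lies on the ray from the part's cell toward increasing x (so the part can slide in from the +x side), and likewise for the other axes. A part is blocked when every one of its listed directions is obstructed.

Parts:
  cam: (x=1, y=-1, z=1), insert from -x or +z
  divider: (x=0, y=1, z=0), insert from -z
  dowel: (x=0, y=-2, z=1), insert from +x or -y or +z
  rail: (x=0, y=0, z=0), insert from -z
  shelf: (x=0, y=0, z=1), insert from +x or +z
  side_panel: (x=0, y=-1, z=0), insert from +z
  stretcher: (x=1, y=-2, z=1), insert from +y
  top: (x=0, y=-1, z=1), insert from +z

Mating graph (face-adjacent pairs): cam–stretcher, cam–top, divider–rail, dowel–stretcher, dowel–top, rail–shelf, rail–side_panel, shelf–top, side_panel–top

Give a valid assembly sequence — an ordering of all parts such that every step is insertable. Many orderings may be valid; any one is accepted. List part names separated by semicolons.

side_panel; rail; top; dowel; shelf; divider; stretcher; cam

1. side_panel@(0, -1, 0) [+z clear] — {side_panel}
2. rail@(0, 0, 0) [-z clear] — {rail, side_panel}
3. top@(0, -1, 1) [+z clear] — {rail, side_panel, top}
4. dowel@(0, -2, 1) [+x clear] — {dowel, rail, side_panel, top}
5. shelf@(0, 0, 1) [+x clear] — {dowel, rail, shelf, side_panel, top}
6. divider@(0, 1, 0) [-z clear] — {divider, dowel, rail, shelf, side_panel, top}
7. stretcher@(1, -2, 1) [+y clear] — {divider, dowel, rail, shelf, side_panel, stretcher, top}
8. cam@(1, -1, 1) [+z clear] — {cam, divider, dowel, rail, shelf, side_panel, stretcher, top}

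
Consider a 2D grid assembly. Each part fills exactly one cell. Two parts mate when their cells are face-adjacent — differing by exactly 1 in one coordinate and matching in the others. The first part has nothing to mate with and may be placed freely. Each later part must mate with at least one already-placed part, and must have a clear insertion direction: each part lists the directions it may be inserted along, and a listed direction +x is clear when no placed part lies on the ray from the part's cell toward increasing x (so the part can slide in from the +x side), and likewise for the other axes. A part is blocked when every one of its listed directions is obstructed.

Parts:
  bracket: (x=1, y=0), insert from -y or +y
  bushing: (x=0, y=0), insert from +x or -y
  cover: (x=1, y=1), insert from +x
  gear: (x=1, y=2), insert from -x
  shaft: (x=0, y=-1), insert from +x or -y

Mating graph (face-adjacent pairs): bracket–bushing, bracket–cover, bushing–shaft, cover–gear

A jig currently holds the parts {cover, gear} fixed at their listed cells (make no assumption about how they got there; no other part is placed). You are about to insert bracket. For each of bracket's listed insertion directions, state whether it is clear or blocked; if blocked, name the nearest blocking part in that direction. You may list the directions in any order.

+y: blocked by cover; -y: clear

-y: ray from bracket(1, 0) has no placed part ⇒ clear
+y: nearest on ray is cover@(1, 1) ⇒ blocked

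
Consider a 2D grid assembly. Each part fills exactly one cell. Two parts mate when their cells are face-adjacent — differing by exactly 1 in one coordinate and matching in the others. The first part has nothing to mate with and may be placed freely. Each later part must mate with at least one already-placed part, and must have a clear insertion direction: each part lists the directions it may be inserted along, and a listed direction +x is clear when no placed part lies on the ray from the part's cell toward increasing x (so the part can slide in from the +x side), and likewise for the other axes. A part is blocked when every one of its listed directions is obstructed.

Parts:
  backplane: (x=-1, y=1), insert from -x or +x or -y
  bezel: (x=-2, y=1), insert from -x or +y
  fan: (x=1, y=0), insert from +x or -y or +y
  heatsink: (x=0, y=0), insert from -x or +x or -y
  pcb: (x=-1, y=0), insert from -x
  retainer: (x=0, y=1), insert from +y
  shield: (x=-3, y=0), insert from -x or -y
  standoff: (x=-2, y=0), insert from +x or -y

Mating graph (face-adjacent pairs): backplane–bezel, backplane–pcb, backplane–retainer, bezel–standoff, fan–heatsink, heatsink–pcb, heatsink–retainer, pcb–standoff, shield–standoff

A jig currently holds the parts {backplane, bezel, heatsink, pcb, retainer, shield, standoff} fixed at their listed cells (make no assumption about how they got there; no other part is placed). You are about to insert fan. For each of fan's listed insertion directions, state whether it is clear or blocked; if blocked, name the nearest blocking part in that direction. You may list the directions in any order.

+x: clear; +y: clear; -y: clear

+x: ray from fan(1, 0) has no placed part ⇒ clear
-y: ray from fan(1, 0) has no placed part ⇒ clear
+y: ray from fan(1, 0) has no placed part ⇒ clear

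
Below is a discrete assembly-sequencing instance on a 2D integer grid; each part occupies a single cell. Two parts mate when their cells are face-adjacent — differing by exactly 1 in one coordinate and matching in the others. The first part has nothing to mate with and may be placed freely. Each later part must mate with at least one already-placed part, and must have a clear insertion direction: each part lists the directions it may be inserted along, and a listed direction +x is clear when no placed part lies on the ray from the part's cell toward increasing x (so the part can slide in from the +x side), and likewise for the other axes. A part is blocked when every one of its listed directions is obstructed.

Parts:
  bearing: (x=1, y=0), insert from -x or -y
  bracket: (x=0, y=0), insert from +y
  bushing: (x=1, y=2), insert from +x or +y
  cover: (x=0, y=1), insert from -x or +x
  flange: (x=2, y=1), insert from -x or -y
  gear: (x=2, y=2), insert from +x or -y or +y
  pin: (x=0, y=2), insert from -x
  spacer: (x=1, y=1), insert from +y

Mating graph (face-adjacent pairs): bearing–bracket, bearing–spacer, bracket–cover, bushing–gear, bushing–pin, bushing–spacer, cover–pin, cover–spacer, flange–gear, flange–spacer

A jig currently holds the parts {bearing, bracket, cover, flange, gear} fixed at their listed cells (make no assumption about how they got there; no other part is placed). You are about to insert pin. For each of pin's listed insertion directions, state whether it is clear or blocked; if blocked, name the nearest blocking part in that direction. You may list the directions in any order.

-x: clear

-x: ray from pin(0, 2) has no placed part ⇒ clear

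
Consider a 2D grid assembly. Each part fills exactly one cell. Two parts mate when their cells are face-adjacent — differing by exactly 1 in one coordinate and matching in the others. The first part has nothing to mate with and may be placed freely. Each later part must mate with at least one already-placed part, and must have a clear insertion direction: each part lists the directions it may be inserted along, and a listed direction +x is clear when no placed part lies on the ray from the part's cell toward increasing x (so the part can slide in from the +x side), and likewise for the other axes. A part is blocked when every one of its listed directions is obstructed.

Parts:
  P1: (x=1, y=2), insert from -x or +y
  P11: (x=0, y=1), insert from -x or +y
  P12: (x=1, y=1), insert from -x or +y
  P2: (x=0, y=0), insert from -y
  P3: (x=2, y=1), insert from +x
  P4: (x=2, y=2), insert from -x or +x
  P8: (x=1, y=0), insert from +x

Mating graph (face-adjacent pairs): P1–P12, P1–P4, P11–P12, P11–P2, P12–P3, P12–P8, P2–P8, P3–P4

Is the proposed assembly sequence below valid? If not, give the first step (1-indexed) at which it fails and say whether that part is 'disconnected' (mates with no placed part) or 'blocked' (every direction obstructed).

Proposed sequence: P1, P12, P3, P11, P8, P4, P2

Valid

1. P1@(1, 2) [-x clear] — {P1}
2. P12@(1, 1) [-x clear] — {P1, P12}
3. P3@(2, 1) [+x clear] — {P1, P12, P3}
4. P11@(0, 1) [-x clear] — {P1, P11, P12, P3}
5. P8@(1, 0) [+x clear] — {P1, P11, P12, P3, P8}
6. P4@(2, 2) [+x clear] — {P1, P11, P12, P3, P4, P8}
7. P2@(0, 0) [-y clear] — {P1, P11, P12, P2, P3, P4, P8}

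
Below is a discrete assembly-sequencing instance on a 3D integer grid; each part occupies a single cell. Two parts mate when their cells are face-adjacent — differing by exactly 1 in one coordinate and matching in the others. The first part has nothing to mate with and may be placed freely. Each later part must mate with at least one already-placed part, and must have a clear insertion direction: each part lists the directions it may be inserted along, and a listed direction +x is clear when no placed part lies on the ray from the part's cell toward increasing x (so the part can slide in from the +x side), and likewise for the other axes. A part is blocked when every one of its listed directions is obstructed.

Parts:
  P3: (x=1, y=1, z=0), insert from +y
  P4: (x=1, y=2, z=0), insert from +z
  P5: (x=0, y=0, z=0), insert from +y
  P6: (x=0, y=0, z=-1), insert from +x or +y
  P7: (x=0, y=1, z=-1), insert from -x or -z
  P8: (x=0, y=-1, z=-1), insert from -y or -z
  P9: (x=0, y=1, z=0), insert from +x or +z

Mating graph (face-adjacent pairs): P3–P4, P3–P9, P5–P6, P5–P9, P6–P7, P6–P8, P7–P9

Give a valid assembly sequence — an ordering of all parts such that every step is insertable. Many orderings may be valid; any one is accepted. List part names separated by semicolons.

1. P5@(0, 0, 0) [+y clear] — {P5}
2. P9@(0, 1, 0) [+x clear] — {P5, P9}
3. P3@(1, 1, 0) [+y clear] — {P3, P5, P9}
4. P4@(1, 2, 0) [+z clear] — {P3, P4, P5, P9}
5. P6@(0, 0, -1) [+x clear] — {P3, P4, P5, P6, P9}
6. P8@(0, -1, -1) [-y clear] — {P3, P4, P5, P6, P8, P9}
7. P7@(0, 1, -1) [-x clear] — {P3, P4, P5, P6, P7, P8, P9}

P5; P9; P3; P4; P6; P8; P7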